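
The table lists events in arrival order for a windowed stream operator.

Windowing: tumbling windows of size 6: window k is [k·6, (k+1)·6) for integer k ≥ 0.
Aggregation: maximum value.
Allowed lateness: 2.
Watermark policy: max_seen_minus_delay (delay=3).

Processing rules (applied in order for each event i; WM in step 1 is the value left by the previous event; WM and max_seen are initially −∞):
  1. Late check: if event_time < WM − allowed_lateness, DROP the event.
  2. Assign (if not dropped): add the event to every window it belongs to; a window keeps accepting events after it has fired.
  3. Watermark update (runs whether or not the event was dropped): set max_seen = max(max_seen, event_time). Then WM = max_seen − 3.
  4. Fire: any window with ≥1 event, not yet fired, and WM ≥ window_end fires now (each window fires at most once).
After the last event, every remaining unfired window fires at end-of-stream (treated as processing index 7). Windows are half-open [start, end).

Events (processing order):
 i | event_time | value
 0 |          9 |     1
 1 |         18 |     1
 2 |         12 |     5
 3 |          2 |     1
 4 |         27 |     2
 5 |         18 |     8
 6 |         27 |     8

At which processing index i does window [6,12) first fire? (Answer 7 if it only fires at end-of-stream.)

i=0 t=9 v=1: → [6,12); WM=6
i=1 t=18 v=1: → [18,24); WM=15; [6,12) fires=1
i=2 t=12 v=5: DROP (t<15-2); WM=15
i=3 t=2 v=1: DROP (t<15-2); WM=15
i=4 t=27 v=2: → [24,30); WM=24; [18,24) fires=1
i=5 t=18 v=8: DROP (t<24-2); WM=24
i=6 t=27 v=8: → [24,30); WM=24

1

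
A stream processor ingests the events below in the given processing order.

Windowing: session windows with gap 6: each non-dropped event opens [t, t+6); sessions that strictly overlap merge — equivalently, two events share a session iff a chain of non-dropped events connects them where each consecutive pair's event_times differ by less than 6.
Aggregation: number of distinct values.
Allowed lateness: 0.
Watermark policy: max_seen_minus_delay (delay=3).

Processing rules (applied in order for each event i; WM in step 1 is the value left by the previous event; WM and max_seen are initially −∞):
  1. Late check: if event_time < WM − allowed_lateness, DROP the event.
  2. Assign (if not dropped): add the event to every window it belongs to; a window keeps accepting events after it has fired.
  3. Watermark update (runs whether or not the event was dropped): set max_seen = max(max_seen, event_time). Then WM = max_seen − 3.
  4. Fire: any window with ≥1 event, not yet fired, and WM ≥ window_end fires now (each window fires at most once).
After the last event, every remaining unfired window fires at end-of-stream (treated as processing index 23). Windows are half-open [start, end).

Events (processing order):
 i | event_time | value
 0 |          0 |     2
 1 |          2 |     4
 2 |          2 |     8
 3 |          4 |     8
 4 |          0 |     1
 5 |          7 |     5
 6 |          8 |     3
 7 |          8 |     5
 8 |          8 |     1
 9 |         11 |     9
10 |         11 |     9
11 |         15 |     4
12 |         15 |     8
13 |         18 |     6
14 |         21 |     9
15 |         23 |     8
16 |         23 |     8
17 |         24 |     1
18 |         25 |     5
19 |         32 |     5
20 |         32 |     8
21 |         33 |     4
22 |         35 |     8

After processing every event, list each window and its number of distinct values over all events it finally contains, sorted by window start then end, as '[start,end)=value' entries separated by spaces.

[0,31)=8 [32,41)=3

i=0 t=0 v=2: → [0,6); WM=-3
i=1 t=2 v=4: → [0,8); WM=-1
i=2 t=2 v=8: → [0,8); WM=-1
i=3 t=4 v=8: → [0,10); WM=1
i=4 t=0 v=1: DROP (t<1-0); WM=1
i=5 t=7 v=5: → [0,13); WM=4
i=6 t=8 v=3: → [0,14); WM=5
i=7 t=8 v=5: → [0,14); WM=5
i=8 t=8 v=1: → [0,14); WM=5
i=9 t=11 v=9: → [0,17); WM=8
i=10 t=11 v=9: → [0,17); WM=8
i=11 t=15 v=4: → [0,21); WM=12
i=12 t=15 v=8: → [0,21); WM=12
i=13 t=18 v=6: → [0,24); WM=15
i=14 t=21 v=9: → [0,27); WM=18
i=15 t=23 v=8: → [0,29); WM=20
i=16 t=23 v=8: → [0,29); WM=20
i=17 t=24 v=1: → [0,30); WM=21
i=18 t=25 v=5: → [0,31); WM=22
i=19 t=32 v=5: → [32,38); WM=29
i=20 t=32 v=8: → [32,38); WM=29
i=21 t=33 v=4: → [32,39); WM=30
i=22 t=35 v=8: → [32,41); WM=32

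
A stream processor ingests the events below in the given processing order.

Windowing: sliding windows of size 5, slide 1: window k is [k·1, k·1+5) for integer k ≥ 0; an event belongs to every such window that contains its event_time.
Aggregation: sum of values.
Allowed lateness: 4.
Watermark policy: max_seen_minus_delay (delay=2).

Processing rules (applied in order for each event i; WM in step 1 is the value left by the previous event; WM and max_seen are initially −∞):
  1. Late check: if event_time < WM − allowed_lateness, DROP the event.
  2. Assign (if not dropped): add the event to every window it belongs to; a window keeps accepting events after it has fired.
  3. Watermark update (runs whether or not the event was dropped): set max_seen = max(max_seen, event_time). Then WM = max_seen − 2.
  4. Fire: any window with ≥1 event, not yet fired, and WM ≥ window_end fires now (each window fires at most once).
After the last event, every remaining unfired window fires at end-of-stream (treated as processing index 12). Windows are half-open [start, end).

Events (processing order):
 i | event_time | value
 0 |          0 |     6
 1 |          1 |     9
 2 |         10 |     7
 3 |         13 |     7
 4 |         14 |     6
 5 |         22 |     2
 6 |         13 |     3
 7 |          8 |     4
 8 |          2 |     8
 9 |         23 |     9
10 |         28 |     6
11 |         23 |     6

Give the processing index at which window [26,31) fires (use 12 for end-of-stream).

12

i=0 t=0 v=6: → [0,5); WM=-2
i=1 t=1 v=9: → [1,6),[0,5); WM=-1
i=2 t=10 v=7: → [10,15),[9,14),[8,13),[7,12),[6,11); WM=8; [0,5) fires=15 [1,6) fires=9
i=3 t=13 v=7: → [13,18),[12,17),[11,16),[10,15),[9,14); WM=11; [6,11) fires=7
i=4 t=14 v=6: → [14,19),[13,18),[12,17),[11,16),[10,15); WM=12; [7,12) fires=7
i=5 t=22 v=2: → [22,27),[21,26),[20,25),[19,24),[18,23); WM=20; [8,13) fires=7 [9,14) fires=14 [10,15) fires=20 [11,16) fires=13 [12,17) fires=13 [13,18) fires=13 [14,19) fires=6
i=6 t=13 v=3: DROP (t<20-4); WM=20
i=7 t=8 v=4: DROP (t<20-4); WM=20
i=8 t=2 v=8: DROP (t<20-4); WM=20
i=9 t=23 v=9: → [23,28),[22,27),[21,26),[20,25),[19,24); WM=21
i=10 t=28 v=6: → [28,33),[27,32),[26,31),[25,30),[24,29); WM=26; [18,23) fires=2 [19,24) fires=11 [20,25) fires=11 [21,26) fires=11
i=11 t=23 v=6: → [23,28),[22,27),[21,26),[20,25),[19,24); WM=26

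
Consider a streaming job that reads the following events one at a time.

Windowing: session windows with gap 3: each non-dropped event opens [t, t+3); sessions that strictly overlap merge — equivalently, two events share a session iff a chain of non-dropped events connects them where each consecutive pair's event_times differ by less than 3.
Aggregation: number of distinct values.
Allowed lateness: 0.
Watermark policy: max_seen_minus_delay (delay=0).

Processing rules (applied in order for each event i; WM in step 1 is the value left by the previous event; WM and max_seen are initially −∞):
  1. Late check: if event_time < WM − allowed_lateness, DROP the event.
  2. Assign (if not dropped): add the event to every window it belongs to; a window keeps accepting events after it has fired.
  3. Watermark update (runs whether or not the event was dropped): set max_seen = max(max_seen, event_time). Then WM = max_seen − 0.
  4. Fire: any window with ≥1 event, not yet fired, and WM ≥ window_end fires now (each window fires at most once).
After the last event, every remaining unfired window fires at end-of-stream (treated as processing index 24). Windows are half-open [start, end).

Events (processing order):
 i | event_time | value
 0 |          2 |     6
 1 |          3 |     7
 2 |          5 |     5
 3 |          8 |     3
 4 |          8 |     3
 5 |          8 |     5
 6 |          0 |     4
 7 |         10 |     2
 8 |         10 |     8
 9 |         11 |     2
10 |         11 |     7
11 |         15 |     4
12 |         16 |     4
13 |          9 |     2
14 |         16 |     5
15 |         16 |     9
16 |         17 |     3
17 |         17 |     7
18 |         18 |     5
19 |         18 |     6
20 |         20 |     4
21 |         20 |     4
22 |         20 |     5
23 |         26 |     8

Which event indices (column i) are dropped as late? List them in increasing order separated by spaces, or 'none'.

6 13

i=0 t=2 v=6: → [2,5); WM=2
i=1 t=3 v=7: → [2,6); WM=3
i=2 t=5 v=5: → [2,8); WM=5
i=3 t=8 v=3: → [8,11); WM=8
i=4 t=8 v=3: → [8,11); WM=8
i=5 t=8 v=5: → [8,11); WM=8
i=6 t=0 v=4: DROP (t<8-0); WM=8
i=7 t=10 v=2: → [8,13); WM=10
i=8 t=10 v=8: → [8,13); WM=10
i=9 t=11 v=2: → [8,14); WM=11
i=10 t=11 v=7: → [8,14); WM=11
i=11 t=15 v=4: → [15,18); WM=15
i=12 t=16 v=4: → [15,19); WM=16
i=13 t=9 v=2: DROP (t<16-0); WM=16
i=14 t=16 v=5: → [15,19); WM=16
i=15 t=16 v=9: → [15,19); WM=16
i=16 t=17 v=3: → [15,20); WM=17
i=17 t=17 v=7: → [15,20); WM=17
i=18 t=18 v=5: → [15,21); WM=18
i=19 t=18 v=6: → [15,21); WM=18
i=20 t=20 v=4: → [15,23); WM=20
i=21 t=20 v=4: → [15,23); WM=20
i=22 t=20 v=5: → [15,23); WM=20
i=23 t=26 v=8: → [26,29); WM=26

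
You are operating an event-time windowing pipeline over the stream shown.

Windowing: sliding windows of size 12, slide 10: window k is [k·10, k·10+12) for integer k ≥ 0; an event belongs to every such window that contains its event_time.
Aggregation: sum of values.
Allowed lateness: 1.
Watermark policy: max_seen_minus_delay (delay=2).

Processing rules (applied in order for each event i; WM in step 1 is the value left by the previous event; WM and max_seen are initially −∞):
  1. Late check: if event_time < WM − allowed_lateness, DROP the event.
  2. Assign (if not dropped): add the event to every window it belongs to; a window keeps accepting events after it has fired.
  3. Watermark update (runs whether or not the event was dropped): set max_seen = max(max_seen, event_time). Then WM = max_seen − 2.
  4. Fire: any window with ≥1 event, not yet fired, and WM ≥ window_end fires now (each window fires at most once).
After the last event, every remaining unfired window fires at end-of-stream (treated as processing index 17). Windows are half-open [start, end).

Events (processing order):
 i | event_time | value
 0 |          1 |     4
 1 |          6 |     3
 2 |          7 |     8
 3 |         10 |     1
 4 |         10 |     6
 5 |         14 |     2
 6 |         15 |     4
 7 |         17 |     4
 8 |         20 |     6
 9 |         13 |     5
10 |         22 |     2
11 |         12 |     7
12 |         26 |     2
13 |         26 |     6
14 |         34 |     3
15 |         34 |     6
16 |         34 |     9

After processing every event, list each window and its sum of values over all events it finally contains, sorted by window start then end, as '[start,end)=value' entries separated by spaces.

i=0 t=1 v=4: → [0,12); WM=-1
i=1 t=6 v=3: → [0,12); WM=4
i=2 t=7 v=8: → [0,12); WM=5
i=3 t=10 v=1: → [10,22),[0,12); WM=8
i=4 t=10 v=6: → [10,22),[0,12); WM=8
i=5 t=14 v=2: → [10,22); WM=12; [0,12) fires=22
i=6 t=15 v=4: → [10,22); WM=13
i=7 t=17 v=4: → [10,22); WM=15
i=8 t=20 v=6: → [20,32),[10,22); WM=18
i=9 t=13 v=5: DROP (t<18-1); WM=18
i=10 t=22 v=2: → [20,32); WM=20
i=11 t=12 v=7: DROP (t<20-1); WM=20
i=12 t=26 v=2: → [20,32); WM=24; [10,22) fires=23
i=13 t=26 v=6: → [20,32); WM=24
i=14 t=34 v=3: → [30,42); WM=32; [20,32) fires=16
i=15 t=34 v=6: → [30,42); WM=32
i=16 t=34 v=9: → [30,42); WM=32

[0,12)=22 [10,22)=23 [20,32)=16 [30,42)=18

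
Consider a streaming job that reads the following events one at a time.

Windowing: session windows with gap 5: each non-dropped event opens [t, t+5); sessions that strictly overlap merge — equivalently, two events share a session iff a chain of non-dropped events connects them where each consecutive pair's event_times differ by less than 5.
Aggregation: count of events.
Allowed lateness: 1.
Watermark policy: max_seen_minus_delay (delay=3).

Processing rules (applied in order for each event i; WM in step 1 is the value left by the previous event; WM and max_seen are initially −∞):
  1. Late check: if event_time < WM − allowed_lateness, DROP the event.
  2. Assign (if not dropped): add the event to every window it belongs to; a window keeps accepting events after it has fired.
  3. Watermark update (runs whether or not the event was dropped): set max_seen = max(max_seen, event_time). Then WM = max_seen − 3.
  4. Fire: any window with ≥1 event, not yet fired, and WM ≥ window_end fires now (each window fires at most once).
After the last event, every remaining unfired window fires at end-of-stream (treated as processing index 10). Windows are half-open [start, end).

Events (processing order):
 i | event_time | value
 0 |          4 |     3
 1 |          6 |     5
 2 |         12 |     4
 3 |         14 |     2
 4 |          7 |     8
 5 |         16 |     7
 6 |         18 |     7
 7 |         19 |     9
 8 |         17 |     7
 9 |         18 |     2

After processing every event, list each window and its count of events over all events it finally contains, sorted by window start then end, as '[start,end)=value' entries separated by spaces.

[4,11)=2 [12,24)=7

i=0 t=4 v=3: → [4,9); WM=1
i=1 t=6 v=5: → [4,11); WM=3
i=2 t=12 v=4: → [12,17); WM=9
i=3 t=14 v=2: → [12,19); WM=11
i=4 t=7 v=8: DROP (t<11-1); WM=11
i=5 t=16 v=7: → [12,21); WM=13
i=6 t=18 v=7: → [12,23); WM=15
i=7 t=19 v=9: → [12,24); WM=16
i=8 t=17 v=7: → [12,24); WM=16
i=9 t=18 v=2: → [12,24); WM=16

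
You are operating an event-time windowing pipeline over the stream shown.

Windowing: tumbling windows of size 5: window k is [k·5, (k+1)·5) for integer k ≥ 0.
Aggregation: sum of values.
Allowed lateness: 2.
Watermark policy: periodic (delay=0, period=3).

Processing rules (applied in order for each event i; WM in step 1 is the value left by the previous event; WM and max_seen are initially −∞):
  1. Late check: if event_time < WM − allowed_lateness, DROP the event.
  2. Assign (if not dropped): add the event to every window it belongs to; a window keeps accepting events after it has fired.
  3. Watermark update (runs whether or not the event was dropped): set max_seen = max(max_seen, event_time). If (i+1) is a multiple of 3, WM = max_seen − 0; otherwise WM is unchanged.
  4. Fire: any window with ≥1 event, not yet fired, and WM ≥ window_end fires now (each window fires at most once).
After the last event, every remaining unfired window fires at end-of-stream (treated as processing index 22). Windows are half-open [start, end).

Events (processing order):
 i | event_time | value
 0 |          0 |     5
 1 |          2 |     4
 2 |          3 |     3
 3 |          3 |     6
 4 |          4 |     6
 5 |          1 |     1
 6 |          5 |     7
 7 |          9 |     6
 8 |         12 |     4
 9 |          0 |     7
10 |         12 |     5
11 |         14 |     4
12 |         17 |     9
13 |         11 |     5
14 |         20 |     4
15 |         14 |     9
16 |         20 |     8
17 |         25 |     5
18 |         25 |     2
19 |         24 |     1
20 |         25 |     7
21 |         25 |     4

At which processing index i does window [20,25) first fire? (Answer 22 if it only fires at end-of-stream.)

17

i=0 t=0 v=5: → [0,5); WM=−∞
i=1 t=2 v=4: → [0,5); WM=−∞
i=2 t=3 v=3: → [0,5); WM=3
i=3 t=3 v=6: → [0,5); WM=3
i=4 t=4 v=6: → [0,5); WM=3
i=5 t=1 v=1: → [0,5); WM=4
i=6 t=5 v=7: → [5,10); WM=4
i=7 t=9 v=6: → [5,10); WM=4
i=8 t=12 v=4: → [10,15); WM=12; [0,5) fires=25 [5,10) fires=13
i=9 t=0 v=7: DROP (t<12-2); WM=12
i=10 t=12 v=5: → [10,15); WM=12
i=11 t=14 v=4: → [10,15); WM=14
i=12 t=17 v=9: → [15,20); WM=14
i=13 t=11 v=5: DROP (t<14-2); WM=14
i=14 t=20 v=4: → [20,25); WM=20; [10,15) fires=13 [15,20) fires=9
i=15 t=14 v=9: DROP (t<20-2); WM=20
i=16 t=20 v=8: → [20,25); WM=20
i=17 t=25 v=5: → [25,30); WM=25; [20,25) fires=12
i=18 t=25 v=2: → [25,30); WM=25
i=19 t=24 v=1: → [20,25); WM=25
i=20 t=25 v=7: → [25,30); WM=25
i=21 t=25 v=4: → [25,30); WM=25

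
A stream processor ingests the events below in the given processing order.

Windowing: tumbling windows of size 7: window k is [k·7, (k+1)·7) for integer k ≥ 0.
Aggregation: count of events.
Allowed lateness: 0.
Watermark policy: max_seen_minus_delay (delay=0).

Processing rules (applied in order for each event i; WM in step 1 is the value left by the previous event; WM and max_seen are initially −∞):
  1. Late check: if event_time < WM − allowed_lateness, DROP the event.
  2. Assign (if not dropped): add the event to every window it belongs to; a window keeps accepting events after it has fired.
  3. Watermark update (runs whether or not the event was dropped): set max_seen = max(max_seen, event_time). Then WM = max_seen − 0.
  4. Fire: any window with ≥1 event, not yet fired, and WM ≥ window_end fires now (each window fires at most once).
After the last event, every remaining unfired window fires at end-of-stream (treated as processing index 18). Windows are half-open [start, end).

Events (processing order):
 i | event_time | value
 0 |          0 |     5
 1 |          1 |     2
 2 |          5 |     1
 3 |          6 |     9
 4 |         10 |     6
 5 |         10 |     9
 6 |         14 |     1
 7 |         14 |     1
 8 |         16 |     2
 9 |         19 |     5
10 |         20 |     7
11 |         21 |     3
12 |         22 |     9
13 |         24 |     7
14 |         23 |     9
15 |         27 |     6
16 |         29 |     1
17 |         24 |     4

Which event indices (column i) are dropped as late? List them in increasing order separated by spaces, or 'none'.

14 17

i=0 t=0 v=5: → [0,7); WM=0
i=1 t=1 v=2: → [0,7); WM=1
i=2 t=5 v=1: → [0,7); WM=5
i=3 t=6 v=9: → [0,7); WM=6
i=4 t=10 v=6: → [7,14); WM=10; [0,7) fires=4
i=5 t=10 v=9: → [7,14); WM=10
i=6 t=14 v=1: → [14,21); WM=14; [7,14) fires=2
i=7 t=14 v=1: → [14,21); WM=14
i=8 t=16 v=2: → [14,21); WM=16
i=9 t=19 v=5: → [14,21); WM=19
i=10 t=20 v=7: → [14,21); WM=20
i=11 t=21 v=3: → [21,28); WM=21; [14,21) fires=5
i=12 t=22 v=9: → [21,28); WM=22
i=13 t=24 v=7: → [21,28); WM=24
i=14 t=23 v=9: DROP (t<24-0); WM=24
i=15 t=27 v=6: → [21,28); WM=27
i=16 t=29 v=1: → [28,35); WM=29; [21,28) fires=4
i=17 t=24 v=4: DROP (t<29-0); WM=29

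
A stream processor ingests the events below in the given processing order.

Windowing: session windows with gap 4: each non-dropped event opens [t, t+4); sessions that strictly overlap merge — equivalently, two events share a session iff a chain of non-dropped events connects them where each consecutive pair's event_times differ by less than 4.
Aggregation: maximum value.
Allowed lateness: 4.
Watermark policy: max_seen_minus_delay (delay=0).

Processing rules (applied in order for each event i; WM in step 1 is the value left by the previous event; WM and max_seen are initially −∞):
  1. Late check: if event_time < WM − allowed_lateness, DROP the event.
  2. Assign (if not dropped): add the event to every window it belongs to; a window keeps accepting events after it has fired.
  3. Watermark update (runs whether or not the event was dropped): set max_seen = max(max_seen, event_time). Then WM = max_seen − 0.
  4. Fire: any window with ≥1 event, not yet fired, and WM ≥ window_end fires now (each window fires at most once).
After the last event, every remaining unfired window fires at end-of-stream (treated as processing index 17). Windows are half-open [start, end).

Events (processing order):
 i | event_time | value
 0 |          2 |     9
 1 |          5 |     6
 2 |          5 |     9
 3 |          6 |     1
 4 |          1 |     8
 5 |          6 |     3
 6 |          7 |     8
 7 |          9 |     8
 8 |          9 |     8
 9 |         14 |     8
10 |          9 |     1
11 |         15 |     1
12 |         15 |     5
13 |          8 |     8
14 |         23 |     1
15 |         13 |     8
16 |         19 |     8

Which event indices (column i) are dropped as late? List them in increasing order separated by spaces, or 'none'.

4 10 13 15

i=0 t=2 v=9: → [2,6); WM=2
i=1 t=5 v=6: → [2,9); WM=5
i=2 t=5 v=9: → [2,9); WM=5
i=3 t=6 v=1: → [2,10); WM=6
i=4 t=1 v=8: DROP (t<6-4); WM=6
i=5 t=6 v=3: → [2,10); WM=6
i=6 t=7 v=8: → [2,11); WM=7
i=7 t=9 v=8: → [2,13); WM=9
i=8 t=9 v=8: → [2,13); WM=9
i=9 t=14 v=8: → [14,18); WM=14
i=10 t=9 v=1: DROP (t<14-4); WM=14
i=11 t=15 v=1: → [14,19); WM=15
i=12 t=15 v=5: → [14,19); WM=15
i=13 t=8 v=8: DROP (t<15-4); WM=15
i=14 t=23 v=1: → [23,27); WM=23
i=15 t=13 v=8: DROP (t<23-4); WM=23
i=16 t=19 v=8: → [19,23); WM=23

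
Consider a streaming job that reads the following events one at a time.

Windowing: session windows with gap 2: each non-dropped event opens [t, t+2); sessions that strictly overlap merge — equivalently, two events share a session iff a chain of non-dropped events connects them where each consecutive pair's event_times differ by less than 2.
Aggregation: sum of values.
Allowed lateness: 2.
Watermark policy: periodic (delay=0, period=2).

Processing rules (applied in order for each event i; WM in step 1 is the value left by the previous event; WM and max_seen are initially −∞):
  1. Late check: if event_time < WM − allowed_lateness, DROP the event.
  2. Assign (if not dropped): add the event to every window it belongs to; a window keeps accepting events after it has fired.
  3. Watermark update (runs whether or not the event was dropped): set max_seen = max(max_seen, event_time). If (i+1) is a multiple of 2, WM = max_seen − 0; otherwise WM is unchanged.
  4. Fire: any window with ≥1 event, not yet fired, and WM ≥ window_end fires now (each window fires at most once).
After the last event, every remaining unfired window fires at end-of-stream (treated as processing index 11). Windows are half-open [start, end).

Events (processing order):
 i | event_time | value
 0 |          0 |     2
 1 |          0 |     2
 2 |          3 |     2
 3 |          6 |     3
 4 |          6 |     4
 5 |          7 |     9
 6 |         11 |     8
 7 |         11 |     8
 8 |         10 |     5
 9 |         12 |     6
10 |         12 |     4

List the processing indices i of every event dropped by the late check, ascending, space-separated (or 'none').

none

i=0 t=0 v=2: → [0,2); WM=−∞
i=1 t=0 v=2: → [0,2); WM=0
i=2 t=3 v=2: → [3,5); WM=0
i=3 t=6 v=3: → [6,8); WM=6
i=4 t=6 v=4: → [6,8); WM=6
i=5 t=7 v=9: → [6,9); WM=7
i=6 t=11 v=8: → [11,13); WM=7
i=7 t=11 v=8: → [11,13); WM=11
i=8 t=10 v=5: → [10,13); WM=11
i=9 t=12 v=6: → [10,14); WM=12
i=10 t=12 v=4: → [10,14); WM=12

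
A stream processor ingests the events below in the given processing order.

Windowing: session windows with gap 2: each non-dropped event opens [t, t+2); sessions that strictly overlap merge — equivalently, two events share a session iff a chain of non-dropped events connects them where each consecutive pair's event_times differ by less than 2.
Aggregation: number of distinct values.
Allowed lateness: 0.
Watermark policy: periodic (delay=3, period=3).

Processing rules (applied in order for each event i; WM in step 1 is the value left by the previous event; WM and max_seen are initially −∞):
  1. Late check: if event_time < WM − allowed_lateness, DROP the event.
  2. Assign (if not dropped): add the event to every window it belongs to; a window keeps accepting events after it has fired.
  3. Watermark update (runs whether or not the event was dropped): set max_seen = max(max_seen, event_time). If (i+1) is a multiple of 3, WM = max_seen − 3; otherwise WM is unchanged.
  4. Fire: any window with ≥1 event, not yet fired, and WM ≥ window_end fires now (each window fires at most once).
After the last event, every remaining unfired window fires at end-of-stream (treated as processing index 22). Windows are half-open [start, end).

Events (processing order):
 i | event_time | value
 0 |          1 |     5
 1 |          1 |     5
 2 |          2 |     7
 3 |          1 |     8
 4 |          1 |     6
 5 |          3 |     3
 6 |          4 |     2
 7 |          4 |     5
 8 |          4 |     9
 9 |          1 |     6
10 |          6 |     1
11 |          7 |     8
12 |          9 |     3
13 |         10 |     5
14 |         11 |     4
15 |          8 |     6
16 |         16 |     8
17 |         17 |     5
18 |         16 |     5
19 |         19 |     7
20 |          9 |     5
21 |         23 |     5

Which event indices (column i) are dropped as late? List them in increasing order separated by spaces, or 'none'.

i=0 t=1 v=5: → [1,3); WM=−∞
i=1 t=1 v=5: → [1,3); WM=−∞
i=2 t=2 v=7: → [1,4); WM=-1
i=3 t=1 v=8: → [1,4); WM=-1
i=4 t=1 v=6: → [1,4); WM=-1
i=5 t=3 v=3: → [1,5); WM=0
i=6 t=4 v=2: → [1,6); WM=0
i=7 t=4 v=5: → [1,6); WM=0
i=8 t=4 v=9: → [1,6); WM=1
i=9 t=1 v=6: → [1,6); WM=1
i=10 t=6 v=1: → [6,8); WM=1
i=11 t=7 v=8: → [6,9); WM=4
i=12 t=9 v=3: → [9,11); WM=4
i=13 t=10 v=5: → [9,12); WM=4
i=14 t=11 v=4: → [9,13); WM=8
i=15 t=8 v=6: → [6,13); WM=8
i=16 t=16 v=8: → [16,18); WM=8
i=17 t=17 v=5: → [16,19); WM=14
i=18 t=16 v=5: → [16,19); WM=14
i=19 t=19 v=7: → [19,21); WM=14
i=20 t=9 v=5: DROP (t<14-0); WM=16
i=21 t=23 v=5: → [23,25); WM=16

20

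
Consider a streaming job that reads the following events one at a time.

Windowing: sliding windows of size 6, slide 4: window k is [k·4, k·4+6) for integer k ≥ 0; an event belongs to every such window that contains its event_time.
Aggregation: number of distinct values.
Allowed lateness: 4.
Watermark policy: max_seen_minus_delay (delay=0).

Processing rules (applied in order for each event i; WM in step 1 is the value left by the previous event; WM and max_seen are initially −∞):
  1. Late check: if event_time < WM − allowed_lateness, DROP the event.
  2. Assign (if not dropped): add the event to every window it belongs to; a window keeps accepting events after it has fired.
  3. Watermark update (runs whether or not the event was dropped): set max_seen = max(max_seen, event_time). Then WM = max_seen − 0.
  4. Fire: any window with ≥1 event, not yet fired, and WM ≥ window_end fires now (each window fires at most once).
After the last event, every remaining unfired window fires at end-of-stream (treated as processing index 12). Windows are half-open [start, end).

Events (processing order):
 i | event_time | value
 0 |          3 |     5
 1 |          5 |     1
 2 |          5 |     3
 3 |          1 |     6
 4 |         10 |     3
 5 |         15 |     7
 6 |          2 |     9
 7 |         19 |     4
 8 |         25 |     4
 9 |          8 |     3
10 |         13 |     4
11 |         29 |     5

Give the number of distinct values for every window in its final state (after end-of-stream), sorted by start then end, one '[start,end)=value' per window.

[0,6)=4 [4,10)=2 [8,14)=1 [12,18)=1 [16,22)=1 [20,26)=1 [24,30)=2 [28,34)=1

i=0 t=3 v=5: → [0,6); WM=3
i=1 t=5 v=1: → [4,10),[0,6); WM=5
i=2 t=5 v=3: → [4,10),[0,6); WM=5
i=3 t=1 v=6: → [0,6); WM=5
i=4 t=10 v=3: → [8,14); WM=10; [0,6) fires=4 [4,10) fires=2
i=5 t=15 v=7: → [12,18); WM=15; [8,14) fires=1
i=6 t=2 v=9: DROP (t<15-4); WM=15
i=7 t=19 v=4: → [16,22); WM=19; [12,18) fires=1
i=8 t=25 v=4: → [24,30),[20,26); WM=25; [16,22) fires=1
i=9 t=8 v=3: DROP (t<25-4); WM=25
i=10 t=13 v=4: DROP (t<25-4); WM=25
i=11 t=29 v=5: → [28,34),[24,30); WM=29; [20,26) fires=1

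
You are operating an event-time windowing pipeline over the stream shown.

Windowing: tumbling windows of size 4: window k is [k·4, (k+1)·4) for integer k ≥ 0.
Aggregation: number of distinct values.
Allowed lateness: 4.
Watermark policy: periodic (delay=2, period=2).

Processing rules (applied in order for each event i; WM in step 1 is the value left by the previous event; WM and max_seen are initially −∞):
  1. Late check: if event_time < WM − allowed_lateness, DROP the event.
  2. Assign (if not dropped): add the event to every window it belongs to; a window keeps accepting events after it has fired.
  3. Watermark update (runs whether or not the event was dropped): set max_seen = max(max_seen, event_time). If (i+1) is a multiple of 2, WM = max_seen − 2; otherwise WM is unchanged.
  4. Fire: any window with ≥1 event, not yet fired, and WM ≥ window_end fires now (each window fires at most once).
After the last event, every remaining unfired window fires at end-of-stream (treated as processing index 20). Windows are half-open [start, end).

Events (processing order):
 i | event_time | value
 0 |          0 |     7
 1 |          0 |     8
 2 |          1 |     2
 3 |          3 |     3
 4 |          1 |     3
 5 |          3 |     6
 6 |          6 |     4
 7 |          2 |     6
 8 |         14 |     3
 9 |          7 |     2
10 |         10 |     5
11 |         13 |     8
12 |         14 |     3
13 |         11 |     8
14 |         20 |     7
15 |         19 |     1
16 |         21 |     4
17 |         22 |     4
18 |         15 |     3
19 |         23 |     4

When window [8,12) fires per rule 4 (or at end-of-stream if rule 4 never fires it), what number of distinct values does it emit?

i=0 t=0 v=7: → [0,4); WM=−∞
i=1 t=0 v=8: → [0,4); WM=-2
i=2 t=1 v=2: → [0,4); WM=-2
i=3 t=3 v=3: → [0,4); WM=1
i=4 t=1 v=3: → [0,4); WM=1
i=5 t=3 v=6: → [0,4); WM=1
i=6 t=6 v=4: → [4,8); WM=1
i=7 t=2 v=6: → [0,4); WM=4; [0,4) fires=5
i=8 t=14 v=3: → [12,16); WM=4
i=9 t=7 v=2: → [4,8); WM=12; [4,8) fires=2
i=10 t=10 v=5: → [8,12); WM=12; [8,12) fires=1
i=11 t=13 v=8: → [12,16); WM=12
i=12 t=14 v=3: → [12,16); WM=12
i=13 t=11 v=8: → [8,12); WM=12
i=14 t=20 v=7: → [20,24); WM=12
i=15 t=19 v=1: → [16,20); WM=18; [12,16) fires=2
i=16 t=21 v=4: → [20,24); WM=18
i=17 t=22 v=4: → [20,24); WM=20; [16,20) fires=1
i=18 t=15 v=3: DROP (t<20-4); WM=20
i=19 t=23 v=4: → [20,24); WM=21

1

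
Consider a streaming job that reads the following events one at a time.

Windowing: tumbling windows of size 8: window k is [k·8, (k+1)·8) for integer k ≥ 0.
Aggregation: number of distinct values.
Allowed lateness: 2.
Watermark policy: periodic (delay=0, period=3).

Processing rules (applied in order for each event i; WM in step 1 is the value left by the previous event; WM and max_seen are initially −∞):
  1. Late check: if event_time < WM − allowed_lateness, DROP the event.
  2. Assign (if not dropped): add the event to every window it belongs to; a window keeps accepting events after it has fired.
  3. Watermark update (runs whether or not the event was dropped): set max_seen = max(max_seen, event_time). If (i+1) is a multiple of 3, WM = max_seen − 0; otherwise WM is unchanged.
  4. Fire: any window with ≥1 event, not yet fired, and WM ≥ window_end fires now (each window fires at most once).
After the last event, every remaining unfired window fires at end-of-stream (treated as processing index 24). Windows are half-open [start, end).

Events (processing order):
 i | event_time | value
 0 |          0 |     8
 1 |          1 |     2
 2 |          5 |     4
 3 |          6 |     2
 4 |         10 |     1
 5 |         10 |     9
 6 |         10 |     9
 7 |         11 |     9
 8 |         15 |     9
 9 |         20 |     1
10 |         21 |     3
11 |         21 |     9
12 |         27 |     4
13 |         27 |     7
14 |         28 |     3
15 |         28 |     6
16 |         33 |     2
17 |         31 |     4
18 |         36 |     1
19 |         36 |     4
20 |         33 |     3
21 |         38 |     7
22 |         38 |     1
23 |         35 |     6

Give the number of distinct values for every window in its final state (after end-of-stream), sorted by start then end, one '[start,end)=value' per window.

i=0 t=0 v=8: → [0,8); WM=−∞
i=1 t=1 v=2: → [0,8); WM=−∞
i=2 t=5 v=4: → [0,8); WM=5
i=3 t=6 v=2: → [0,8); WM=5
i=4 t=10 v=1: → [8,16); WM=5
i=5 t=10 v=9: → [8,16); WM=10; [0,8) fires=3
i=6 t=10 v=9: → [8,16); WM=10
i=7 t=11 v=9: → [8,16); WM=10
i=8 t=15 v=9: → [8,16); WM=15
i=9 t=20 v=1: → [16,24); WM=15
i=10 t=21 v=3: → [16,24); WM=15
i=11 t=21 v=9: → [16,24); WM=21; [8,16) fires=2
i=12 t=27 v=4: → [24,32); WM=21
i=13 t=27 v=7: → [24,32); WM=21
i=14 t=28 v=3: → [24,32); WM=28; [16,24) fires=3
i=15 t=28 v=6: → [24,32); WM=28
i=16 t=33 v=2: → [32,40); WM=28
i=17 t=31 v=4: → [24,32); WM=33; [24,32) fires=4
i=18 t=36 v=1: → [32,40); WM=33
i=19 t=36 v=4: → [32,40); WM=33
i=20 t=33 v=3: → [32,40); WM=36
i=21 t=38 v=7: → [32,40); WM=36
i=22 t=38 v=1: → [32,40); WM=36
i=23 t=35 v=6: → [32,40); WM=38

[0,8)=3 [8,16)=2 [16,24)=3 [24,32)=4 [32,40)=6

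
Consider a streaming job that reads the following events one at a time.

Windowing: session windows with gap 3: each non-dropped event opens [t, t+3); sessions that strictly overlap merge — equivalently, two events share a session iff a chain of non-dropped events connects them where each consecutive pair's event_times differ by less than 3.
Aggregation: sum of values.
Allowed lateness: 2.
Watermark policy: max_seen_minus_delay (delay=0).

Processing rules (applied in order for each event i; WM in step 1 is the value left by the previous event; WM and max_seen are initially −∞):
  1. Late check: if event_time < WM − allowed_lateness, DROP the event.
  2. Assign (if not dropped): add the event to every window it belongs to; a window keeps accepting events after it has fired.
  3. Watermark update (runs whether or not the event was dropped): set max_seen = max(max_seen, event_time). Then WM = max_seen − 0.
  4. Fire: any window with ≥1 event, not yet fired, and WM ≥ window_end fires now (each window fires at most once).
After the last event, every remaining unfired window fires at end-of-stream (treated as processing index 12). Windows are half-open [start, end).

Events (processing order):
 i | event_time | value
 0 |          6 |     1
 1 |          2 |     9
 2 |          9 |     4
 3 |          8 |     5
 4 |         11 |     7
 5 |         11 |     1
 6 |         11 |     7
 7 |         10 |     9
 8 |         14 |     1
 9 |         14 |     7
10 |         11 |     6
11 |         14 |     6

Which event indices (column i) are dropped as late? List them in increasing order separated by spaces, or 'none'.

i=0 t=6 v=1: → [6,9); WM=6
i=1 t=2 v=9: DROP (t<6-2); WM=6
i=2 t=9 v=4: → [9,12); WM=9
i=3 t=8 v=5: → [6,12); WM=9
i=4 t=11 v=7: → [6,14); WM=11
i=5 t=11 v=1: → [6,14); WM=11
i=6 t=11 v=7: → [6,14); WM=11
i=7 t=10 v=9: → [6,14); WM=11
i=8 t=14 v=1: → [14,17); WM=14
i=9 t=14 v=7: → [14,17); WM=14
i=10 t=11 v=6: DROP (t<14-2); WM=14
i=11 t=14 v=6: → [14,17); WM=14

1 10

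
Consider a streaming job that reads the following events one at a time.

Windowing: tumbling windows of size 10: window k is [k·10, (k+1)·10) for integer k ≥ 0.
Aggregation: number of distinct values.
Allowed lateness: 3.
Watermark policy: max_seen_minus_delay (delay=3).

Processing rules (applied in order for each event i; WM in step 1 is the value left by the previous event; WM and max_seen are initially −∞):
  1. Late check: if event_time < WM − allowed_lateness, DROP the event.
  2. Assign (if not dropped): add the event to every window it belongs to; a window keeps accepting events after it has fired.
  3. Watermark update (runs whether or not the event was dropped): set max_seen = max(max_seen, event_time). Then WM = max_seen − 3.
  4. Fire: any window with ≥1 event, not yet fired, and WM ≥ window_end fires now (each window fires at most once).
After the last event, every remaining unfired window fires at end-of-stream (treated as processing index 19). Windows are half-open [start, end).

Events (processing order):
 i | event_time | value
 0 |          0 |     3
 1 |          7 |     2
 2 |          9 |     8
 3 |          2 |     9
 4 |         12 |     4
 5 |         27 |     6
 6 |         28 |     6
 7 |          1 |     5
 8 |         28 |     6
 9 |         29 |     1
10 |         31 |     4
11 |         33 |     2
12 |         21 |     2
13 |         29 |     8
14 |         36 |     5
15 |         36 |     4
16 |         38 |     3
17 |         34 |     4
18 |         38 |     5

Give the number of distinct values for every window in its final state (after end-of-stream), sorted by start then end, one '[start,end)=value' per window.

[0,10)=3 [10,20)=1 [20,30)=3 [30,40)=4

i=0 t=0 v=3: → [0,10); WM=-3
i=1 t=7 v=2: → [0,10); WM=4
i=2 t=9 v=8: → [0,10); WM=6
i=3 t=2 v=9: DROP (t<6-3); WM=6
i=4 t=12 v=4: → [10,20); WM=9
i=5 t=27 v=6: → [20,30); WM=24; [0,10) fires=3 [10,20) fires=1
i=6 t=28 v=6: → [20,30); WM=25
i=7 t=1 v=5: DROP (t<25-3); WM=25
i=8 t=28 v=6: → [20,30); WM=25
i=9 t=29 v=1: → [20,30); WM=26
i=10 t=31 v=4: → [30,40); WM=28
i=11 t=33 v=2: → [30,40); WM=30; [20,30) fires=2
i=12 t=21 v=2: DROP (t<30-3); WM=30
i=13 t=29 v=8: → [20,30); WM=30
i=14 t=36 v=5: → [30,40); WM=33
i=15 t=36 v=4: → [30,40); WM=33
i=16 t=38 v=3: → [30,40); WM=35
i=17 t=34 v=4: → [30,40); WM=35
i=18 t=38 v=5: → [30,40); WM=35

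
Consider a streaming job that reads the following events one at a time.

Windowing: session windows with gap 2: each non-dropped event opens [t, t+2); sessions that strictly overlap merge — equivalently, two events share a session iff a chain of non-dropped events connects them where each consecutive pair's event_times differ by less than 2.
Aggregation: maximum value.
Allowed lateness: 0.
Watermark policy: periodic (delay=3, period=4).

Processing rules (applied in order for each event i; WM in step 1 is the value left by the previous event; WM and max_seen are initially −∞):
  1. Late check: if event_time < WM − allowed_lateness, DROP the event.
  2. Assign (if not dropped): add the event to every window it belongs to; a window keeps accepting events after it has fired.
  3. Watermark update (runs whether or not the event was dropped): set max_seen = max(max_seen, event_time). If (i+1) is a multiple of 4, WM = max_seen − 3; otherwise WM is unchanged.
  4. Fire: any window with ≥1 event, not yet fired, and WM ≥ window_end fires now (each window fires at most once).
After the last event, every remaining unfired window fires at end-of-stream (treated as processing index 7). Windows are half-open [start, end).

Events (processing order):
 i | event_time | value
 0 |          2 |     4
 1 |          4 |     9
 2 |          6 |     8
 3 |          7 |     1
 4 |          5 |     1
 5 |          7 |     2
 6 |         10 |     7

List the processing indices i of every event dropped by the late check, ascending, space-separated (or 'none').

i=0 t=2 v=4: → [2,4); WM=−∞
i=1 t=4 v=9: → [4,6); WM=−∞
i=2 t=6 v=8: → [6,8); WM=−∞
i=3 t=7 v=1: → [6,9); WM=4
i=4 t=5 v=1: → [4,9); WM=4
i=5 t=7 v=2: → [4,9); WM=4
i=6 t=10 v=7: → [10,12); WM=4

none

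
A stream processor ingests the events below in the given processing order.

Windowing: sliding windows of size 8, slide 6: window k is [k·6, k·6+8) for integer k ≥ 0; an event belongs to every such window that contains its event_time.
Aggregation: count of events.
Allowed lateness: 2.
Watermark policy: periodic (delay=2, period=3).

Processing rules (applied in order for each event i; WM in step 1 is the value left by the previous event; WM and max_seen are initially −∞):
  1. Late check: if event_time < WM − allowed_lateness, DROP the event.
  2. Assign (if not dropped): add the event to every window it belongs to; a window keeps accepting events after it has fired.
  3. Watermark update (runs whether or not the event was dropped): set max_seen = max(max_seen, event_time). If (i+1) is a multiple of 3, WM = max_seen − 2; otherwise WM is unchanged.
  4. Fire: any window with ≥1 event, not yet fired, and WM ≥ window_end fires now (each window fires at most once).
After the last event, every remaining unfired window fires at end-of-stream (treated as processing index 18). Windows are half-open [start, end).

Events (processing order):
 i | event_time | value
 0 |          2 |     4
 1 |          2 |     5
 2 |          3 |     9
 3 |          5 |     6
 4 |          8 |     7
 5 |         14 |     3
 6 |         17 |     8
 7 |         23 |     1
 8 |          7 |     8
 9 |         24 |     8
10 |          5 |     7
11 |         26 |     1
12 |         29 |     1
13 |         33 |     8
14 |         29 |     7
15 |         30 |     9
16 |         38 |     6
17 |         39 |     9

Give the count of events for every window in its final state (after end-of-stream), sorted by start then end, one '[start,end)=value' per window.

i=0 t=2 v=4: → [0,8); WM=−∞
i=1 t=2 v=5: → [0,8); WM=−∞
i=2 t=3 v=9: → [0,8); WM=1
i=3 t=5 v=6: → [0,8); WM=1
i=4 t=8 v=7: → [6,14); WM=1
i=5 t=14 v=3: → [12,20); WM=12; [0,8) fires=4
i=6 t=17 v=8: → [12,20); WM=12
i=7 t=23 v=1: → [18,26); WM=12
i=8 t=7 v=8: DROP (t<12-2); WM=21; [6,14) fires=1 [12,20) fires=2
i=9 t=24 v=8: → [24,32),[18,26); WM=21
i=10 t=5 v=7: DROP (t<21-2); WM=21
i=11 t=26 v=1: → [24,32); WM=24
i=12 t=29 v=1: → [24,32); WM=24
i=13 t=33 v=8: → [30,38); WM=24
i=14 t=29 v=7: → [24,32); WM=31; [18,26) fires=2
i=15 t=30 v=9: → [30,38),[24,32); WM=31
i=16 t=38 v=6: → [36,44); WM=31
i=17 t=39 v=9: → [36,44); WM=37; [24,32) fires=5

[0,8)=4 [6,14)=1 [12,20)=2 [18,26)=2 [24,32)=5 [30,38)=2 [36,44)=2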